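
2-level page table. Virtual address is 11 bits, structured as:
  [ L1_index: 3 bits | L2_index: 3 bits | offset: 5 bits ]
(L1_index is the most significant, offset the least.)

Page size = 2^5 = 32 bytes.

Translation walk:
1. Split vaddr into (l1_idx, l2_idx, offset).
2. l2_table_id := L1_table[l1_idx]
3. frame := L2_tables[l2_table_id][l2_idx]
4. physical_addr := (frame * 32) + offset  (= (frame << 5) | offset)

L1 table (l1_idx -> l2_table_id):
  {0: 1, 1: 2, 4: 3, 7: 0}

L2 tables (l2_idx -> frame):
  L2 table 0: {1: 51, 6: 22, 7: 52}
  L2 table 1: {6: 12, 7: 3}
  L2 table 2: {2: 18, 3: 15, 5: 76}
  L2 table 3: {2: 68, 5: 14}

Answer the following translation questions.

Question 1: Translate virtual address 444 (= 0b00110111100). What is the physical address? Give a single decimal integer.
Answer: 2460

Derivation:
vaddr = 444 = 0b00110111100
Split: l1_idx=1, l2_idx=5, offset=28
L1[1] = 2
L2[2][5] = 76
paddr = 76 * 32 + 28 = 2460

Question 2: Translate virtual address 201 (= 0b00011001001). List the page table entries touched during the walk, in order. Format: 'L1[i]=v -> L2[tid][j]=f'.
vaddr = 201 = 0b00011001001
Split: l1_idx=0, l2_idx=6, offset=9

Answer: L1[0]=1 -> L2[1][6]=12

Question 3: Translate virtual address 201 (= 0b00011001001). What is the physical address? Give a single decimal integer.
Answer: 393

Derivation:
vaddr = 201 = 0b00011001001
Split: l1_idx=0, l2_idx=6, offset=9
L1[0] = 1
L2[1][6] = 12
paddr = 12 * 32 + 9 = 393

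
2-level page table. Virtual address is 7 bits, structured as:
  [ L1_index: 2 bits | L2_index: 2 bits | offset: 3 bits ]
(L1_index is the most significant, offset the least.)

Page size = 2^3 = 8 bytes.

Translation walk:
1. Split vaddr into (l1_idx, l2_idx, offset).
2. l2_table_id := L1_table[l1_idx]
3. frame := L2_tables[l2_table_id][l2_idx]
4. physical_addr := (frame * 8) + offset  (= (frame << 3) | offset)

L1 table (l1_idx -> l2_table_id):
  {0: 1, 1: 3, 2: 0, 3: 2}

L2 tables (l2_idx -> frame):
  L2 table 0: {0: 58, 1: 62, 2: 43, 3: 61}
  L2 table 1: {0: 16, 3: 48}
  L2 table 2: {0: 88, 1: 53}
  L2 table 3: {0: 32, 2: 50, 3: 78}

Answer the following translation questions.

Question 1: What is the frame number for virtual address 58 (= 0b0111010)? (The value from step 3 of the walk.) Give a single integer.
Answer: 78

Derivation:
vaddr = 58: l1_idx=1, l2_idx=3
L1[1] = 3; L2[3][3] = 78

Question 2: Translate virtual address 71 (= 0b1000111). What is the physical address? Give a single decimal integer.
Answer: 471

Derivation:
vaddr = 71 = 0b1000111
Split: l1_idx=2, l2_idx=0, offset=7
L1[2] = 0
L2[0][0] = 58
paddr = 58 * 8 + 7 = 471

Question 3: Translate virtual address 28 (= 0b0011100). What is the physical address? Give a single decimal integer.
vaddr = 28 = 0b0011100
Split: l1_idx=0, l2_idx=3, offset=4
L1[0] = 1
L2[1][3] = 48
paddr = 48 * 8 + 4 = 388

Answer: 388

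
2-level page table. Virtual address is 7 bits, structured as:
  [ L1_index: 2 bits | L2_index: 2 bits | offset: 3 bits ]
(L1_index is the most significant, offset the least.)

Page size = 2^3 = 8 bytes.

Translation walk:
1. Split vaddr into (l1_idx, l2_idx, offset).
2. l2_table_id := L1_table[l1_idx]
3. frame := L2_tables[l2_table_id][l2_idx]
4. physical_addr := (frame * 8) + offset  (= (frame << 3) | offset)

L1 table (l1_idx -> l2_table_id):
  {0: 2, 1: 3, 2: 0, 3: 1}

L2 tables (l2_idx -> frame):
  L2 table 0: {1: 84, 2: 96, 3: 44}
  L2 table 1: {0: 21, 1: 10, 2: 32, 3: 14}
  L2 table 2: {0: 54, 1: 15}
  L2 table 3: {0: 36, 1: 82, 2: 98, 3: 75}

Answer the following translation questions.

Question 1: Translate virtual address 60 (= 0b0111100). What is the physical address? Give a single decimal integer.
Answer: 604

Derivation:
vaddr = 60 = 0b0111100
Split: l1_idx=1, l2_idx=3, offset=4
L1[1] = 3
L2[3][3] = 75
paddr = 75 * 8 + 4 = 604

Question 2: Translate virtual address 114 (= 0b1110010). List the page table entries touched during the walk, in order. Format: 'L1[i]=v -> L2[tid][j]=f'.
vaddr = 114 = 0b1110010
Split: l1_idx=3, l2_idx=2, offset=2

Answer: L1[3]=1 -> L2[1][2]=32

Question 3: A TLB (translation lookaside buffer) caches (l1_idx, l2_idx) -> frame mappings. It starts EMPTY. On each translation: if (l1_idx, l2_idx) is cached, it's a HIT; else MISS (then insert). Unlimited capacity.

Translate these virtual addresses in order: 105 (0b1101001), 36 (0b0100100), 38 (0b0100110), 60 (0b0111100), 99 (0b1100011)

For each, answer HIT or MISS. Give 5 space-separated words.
Answer: MISS MISS HIT MISS MISS

Derivation:
vaddr=105: (3,1) not in TLB -> MISS, insert
vaddr=36: (1,0) not in TLB -> MISS, insert
vaddr=38: (1,0) in TLB -> HIT
vaddr=60: (1,3) not in TLB -> MISS, insert
vaddr=99: (3,0) not in TLB -> MISS, insert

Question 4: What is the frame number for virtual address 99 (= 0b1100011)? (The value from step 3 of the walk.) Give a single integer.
Answer: 21

Derivation:
vaddr = 99: l1_idx=3, l2_idx=0
L1[3] = 1; L2[1][0] = 21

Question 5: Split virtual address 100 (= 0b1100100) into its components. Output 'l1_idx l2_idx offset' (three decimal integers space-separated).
Answer: 3 0 4

Derivation:
vaddr = 100 = 0b1100100
  top 2 bits -> l1_idx = 3
  next 2 bits -> l2_idx = 0
  bottom 3 bits -> offset = 4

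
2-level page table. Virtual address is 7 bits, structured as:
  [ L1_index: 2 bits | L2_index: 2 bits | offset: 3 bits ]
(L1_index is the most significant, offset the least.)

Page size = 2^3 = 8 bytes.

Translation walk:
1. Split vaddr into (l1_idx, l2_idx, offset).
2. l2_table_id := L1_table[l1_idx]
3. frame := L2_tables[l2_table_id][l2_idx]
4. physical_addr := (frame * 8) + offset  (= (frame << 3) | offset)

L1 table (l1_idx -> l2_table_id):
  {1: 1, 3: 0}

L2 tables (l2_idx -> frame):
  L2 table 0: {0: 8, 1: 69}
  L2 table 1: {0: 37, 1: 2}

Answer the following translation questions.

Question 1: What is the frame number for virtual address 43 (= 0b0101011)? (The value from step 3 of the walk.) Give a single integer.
vaddr = 43: l1_idx=1, l2_idx=1
L1[1] = 1; L2[1][1] = 2

Answer: 2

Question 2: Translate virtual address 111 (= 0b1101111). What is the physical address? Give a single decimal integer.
Answer: 559

Derivation:
vaddr = 111 = 0b1101111
Split: l1_idx=3, l2_idx=1, offset=7
L1[3] = 0
L2[0][1] = 69
paddr = 69 * 8 + 7 = 559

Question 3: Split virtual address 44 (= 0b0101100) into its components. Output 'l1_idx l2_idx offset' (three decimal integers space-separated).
vaddr = 44 = 0b0101100
  top 2 bits -> l1_idx = 1
  next 2 bits -> l2_idx = 1
  bottom 3 bits -> offset = 4

Answer: 1 1 4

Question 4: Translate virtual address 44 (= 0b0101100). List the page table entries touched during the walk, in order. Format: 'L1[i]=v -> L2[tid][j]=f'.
Answer: L1[1]=1 -> L2[1][1]=2

Derivation:
vaddr = 44 = 0b0101100
Split: l1_idx=1, l2_idx=1, offset=4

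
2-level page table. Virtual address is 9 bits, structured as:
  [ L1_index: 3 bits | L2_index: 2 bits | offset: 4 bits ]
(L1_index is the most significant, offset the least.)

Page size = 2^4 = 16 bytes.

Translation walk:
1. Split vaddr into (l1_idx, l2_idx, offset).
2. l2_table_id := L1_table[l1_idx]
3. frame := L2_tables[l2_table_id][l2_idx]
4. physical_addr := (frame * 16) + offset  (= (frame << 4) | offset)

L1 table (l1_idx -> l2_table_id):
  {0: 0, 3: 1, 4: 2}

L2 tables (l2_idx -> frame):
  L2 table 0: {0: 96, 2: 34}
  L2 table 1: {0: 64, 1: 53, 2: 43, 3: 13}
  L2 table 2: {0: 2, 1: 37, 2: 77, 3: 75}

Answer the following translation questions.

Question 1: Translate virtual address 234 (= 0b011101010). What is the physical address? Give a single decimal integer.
vaddr = 234 = 0b011101010
Split: l1_idx=3, l2_idx=2, offset=10
L1[3] = 1
L2[1][2] = 43
paddr = 43 * 16 + 10 = 698

Answer: 698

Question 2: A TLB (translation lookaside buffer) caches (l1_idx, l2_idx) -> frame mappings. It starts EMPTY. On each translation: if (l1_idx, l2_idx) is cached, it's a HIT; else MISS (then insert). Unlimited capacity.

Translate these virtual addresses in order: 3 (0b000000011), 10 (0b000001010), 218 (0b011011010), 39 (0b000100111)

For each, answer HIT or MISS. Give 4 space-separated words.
vaddr=3: (0,0) not in TLB -> MISS, insert
vaddr=10: (0,0) in TLB -> HIT
vaddr=218: (3,1) not in TLB -> MISS, insert
vaddr=39: (0,2) not in TLB -> MISS, insert

Answer: MISS HIT MISS MISS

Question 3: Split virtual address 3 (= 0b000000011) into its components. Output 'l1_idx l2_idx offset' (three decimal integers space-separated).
vaddr = 3 = 0b000000011
  top 3 bits -> l1_idx = 0
  next 2 bits -> l2_idx = 0
  bottom 4 bits -> offset = 3

Answer: 0 0 3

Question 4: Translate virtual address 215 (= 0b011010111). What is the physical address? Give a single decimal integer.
Answer: 855

Derivation:
vaddr = 215 = 0b011010111
Split: l1_idx=3, l2_idx=1, offset=7
L1[3] = 1
L2[1][1] = 53
paddr = 53 * 16 + 7 = 855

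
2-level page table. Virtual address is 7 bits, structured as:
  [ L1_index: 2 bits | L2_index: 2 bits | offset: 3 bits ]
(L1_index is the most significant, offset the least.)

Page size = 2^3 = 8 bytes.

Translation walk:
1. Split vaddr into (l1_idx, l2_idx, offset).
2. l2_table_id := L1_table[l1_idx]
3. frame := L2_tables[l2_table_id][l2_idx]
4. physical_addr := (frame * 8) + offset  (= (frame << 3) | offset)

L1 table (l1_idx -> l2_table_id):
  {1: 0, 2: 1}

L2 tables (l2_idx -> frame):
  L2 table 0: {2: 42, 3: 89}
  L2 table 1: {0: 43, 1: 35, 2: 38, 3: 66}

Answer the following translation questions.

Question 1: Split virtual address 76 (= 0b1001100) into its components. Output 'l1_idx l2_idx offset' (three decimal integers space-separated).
vaddr = 76 = 0b1001100
  top 2 bits -> l1_idx = 2
  next 2 bits -> l2_idx = 1
  bottom 3 bits -> offset = 4

Answer: 2 1 4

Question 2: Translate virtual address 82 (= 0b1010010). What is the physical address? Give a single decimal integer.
Answer: 306

Derivation:
vaddr = 82 = 0b1010010
Split: l1_idx=2, l2_idx=2, offset=2
L1[2] = 1
L2[1][2] = 38
paddr = 38 * 8 + 2 = 306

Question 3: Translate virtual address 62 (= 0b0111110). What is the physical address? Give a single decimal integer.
vaddr = 62 = 0b0111110
Split: l1_idx=1, l2_idx=3, offset=6
L1[1] = 0
L2[0][3] = 89
paddr = 89 * 8 + 6 = 718

Answer: 718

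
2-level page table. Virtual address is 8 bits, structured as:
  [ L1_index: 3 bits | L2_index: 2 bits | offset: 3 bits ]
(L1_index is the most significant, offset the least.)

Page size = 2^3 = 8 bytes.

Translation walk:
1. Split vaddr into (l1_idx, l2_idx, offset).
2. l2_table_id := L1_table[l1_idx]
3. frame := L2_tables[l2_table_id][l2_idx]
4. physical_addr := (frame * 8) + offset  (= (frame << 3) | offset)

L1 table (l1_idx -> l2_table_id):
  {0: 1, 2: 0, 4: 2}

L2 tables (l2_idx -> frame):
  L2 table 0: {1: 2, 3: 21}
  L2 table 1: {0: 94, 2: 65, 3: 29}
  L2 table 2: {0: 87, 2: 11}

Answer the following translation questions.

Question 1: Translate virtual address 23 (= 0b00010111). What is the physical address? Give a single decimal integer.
vaddr = 23 = 0b00010111
Split: l1_idx=0, l2_idx=2, offset=7
L1[0] = 1
L2[1][2] = 65
paddr = 65 * 8 + 7 = 527

Answer: 527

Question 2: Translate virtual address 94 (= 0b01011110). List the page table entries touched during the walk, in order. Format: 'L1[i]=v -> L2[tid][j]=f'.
Answer: L1[2]=0 -> L2[0][3]=21

Derivation:
vaddr = 94 = 0b01011110
Split: l1_idx=2, l2_idx=3, offset=6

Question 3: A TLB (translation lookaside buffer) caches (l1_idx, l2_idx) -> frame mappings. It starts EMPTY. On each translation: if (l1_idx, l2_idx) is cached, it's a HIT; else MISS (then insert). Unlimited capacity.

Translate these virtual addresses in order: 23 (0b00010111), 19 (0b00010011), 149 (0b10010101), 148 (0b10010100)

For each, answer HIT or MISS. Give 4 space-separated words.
vaddr=23: (0,2) not in TLB -> MISS, insert
vaddr=19: (0,2) in TLB -> HIT
vaddr=149: (4,2) not in TLB -> MISS, insert
vaddr=148: (4,2) in TLB -> HIT

Answer: MISS HIT MISS HIT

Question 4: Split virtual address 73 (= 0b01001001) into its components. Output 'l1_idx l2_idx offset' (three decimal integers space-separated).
Answer: 2 1 1

Derivation:
vaddr = 73 = 0b01001001
  top 3 bits -> l1_idx = 2
  next 2 bits -> l2_idx = 1
  bottom 3 bits -> offset = 1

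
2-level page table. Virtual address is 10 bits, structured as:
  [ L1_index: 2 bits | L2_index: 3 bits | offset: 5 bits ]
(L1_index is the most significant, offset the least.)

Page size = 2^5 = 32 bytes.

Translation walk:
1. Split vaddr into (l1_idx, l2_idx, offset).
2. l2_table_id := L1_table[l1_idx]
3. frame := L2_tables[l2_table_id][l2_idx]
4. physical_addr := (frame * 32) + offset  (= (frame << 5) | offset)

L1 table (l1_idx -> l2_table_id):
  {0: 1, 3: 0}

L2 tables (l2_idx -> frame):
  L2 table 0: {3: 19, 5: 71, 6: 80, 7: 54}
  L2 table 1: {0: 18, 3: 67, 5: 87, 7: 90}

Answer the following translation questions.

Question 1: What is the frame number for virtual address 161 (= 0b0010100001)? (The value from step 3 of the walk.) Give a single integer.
Answer: 87

Derivation:
vaddr = 161: l1_idx=0, l2_idx=5
L1[0] = 1; L2[1][5] = 87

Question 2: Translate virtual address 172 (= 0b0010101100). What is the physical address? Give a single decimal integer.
vaddr = 172 = 0b0010101100
Split: l1_idx=0, l2_idx=5, offset=12
L1[0] = 1
L2[1][5] = 87
paddr = 87 * 32 + 12 = 2796

Answer: 2796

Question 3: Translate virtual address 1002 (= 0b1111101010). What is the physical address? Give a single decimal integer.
Answer: 1738

Derivation:
vaddr = 1002 = 0b1111101010
Split: l1_idx=3, l2_idx=7, offset=10
L1[3] = 0
L2[0][7] = 54
paddr = 54 * 32 + 10 = 1738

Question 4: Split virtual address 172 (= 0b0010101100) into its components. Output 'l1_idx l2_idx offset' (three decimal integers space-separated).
Answer: 0 5 12

Derivation:
vaddr = 172 = 0b0010101100
  top 2 bits -> l1_idx = 0
  next 3 bits -> l2_idx = 5
  bottom 5 bits -> offset = 12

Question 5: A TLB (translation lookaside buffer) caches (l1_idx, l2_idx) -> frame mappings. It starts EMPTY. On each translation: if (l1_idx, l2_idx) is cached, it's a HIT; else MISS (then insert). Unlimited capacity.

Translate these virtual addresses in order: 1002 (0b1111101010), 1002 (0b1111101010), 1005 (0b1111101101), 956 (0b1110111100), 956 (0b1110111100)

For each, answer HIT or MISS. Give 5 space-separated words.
Answer: MISS HIT HIT MISS HIT

Derivation:
vaddr=1002: (3,7) not in TLB -> MISS, insert
vaddr=1002: (3,7) in TLB -> HIT
vaddr=1005: (3,7) in TLB -> HIT
vaddr=956: (3,5) not in TLB -> MISS, insert
vaddr=956: (3,5) in TLB -> HIT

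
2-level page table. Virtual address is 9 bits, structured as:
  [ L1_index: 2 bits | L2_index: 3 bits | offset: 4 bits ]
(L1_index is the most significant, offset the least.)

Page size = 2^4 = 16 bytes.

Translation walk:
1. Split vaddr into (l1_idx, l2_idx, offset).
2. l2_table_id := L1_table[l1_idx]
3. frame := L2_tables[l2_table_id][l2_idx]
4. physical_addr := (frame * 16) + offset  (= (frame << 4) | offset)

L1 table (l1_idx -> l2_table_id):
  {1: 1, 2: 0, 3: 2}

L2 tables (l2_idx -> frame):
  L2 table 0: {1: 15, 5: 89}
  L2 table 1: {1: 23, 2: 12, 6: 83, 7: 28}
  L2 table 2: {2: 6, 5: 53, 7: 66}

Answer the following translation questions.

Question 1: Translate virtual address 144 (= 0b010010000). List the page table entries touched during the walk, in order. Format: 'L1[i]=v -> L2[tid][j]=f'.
Answer: L1[1]=1 -> L2[1][1]=23

Derivation:
vaddr = 144 = 0b010010000
Split: l1_idx=1, l2_idx=1, offset=0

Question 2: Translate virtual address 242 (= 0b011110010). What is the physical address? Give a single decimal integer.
vaddr = 242 = 0b011110010
Split: l1_idx=1, l2_idx=7, offset=2
L1[1] = 1
L2[1][7] = 28
paddr = 28 * 16 + 2 = 450

Answer: 450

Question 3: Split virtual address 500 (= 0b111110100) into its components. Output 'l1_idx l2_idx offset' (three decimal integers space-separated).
Answer: 3 7 4

Derivation:
vaddr = 500 = 0b111110100
  top 2 bits -> l1_idx = 3
  next 3 bits -> l2_idx = 7
  bottom 4 bits -> offset = 4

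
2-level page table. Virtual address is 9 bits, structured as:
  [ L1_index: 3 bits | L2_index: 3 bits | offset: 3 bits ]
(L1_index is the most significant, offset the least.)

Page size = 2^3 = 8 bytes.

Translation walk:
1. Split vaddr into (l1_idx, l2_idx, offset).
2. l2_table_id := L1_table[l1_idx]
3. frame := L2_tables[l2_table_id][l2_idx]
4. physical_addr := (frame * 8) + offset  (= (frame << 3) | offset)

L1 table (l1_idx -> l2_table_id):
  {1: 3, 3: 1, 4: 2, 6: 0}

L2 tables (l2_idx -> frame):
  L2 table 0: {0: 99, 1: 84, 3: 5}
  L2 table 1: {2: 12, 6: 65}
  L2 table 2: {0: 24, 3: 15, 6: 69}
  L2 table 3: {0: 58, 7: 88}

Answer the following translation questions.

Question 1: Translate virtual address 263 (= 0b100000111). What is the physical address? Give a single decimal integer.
vaddr = 263 = 0b100000111
Split: l1_idx=4, l2_idx=0, offset=7
L1[4] = 2
L2[2][0] = 24
paddr = 24 * 8 + 7 = 199

Answer: 199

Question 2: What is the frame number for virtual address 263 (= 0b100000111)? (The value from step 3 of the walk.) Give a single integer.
Answer: 24

Derivation:
vaddr = 263: l1_idx=4, l2_idx=0
L1[4] = 2; L2[2][0] = 24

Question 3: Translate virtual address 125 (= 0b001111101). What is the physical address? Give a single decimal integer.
vaddr = 125 = 0b001111101
Split: l1_idx=1, l2_idx=7, offset=5
L1[1] = 3
L2[3][7] = 88
paddr = 88 * 8 + 5 = 709

Answer: 709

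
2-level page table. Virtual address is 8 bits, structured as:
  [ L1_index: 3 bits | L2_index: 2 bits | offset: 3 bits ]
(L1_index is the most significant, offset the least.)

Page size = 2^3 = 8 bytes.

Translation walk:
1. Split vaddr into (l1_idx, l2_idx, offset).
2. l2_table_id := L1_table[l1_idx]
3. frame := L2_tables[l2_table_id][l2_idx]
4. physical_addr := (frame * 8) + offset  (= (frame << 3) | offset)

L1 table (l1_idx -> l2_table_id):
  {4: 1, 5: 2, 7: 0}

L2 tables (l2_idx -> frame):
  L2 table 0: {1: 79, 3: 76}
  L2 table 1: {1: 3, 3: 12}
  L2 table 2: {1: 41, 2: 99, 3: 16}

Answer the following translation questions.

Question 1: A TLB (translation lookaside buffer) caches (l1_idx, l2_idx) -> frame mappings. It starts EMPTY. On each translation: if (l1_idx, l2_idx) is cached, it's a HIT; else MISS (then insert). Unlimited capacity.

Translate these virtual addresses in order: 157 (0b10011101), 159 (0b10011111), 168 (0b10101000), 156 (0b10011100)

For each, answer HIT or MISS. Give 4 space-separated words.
vaddr=157: (4,3) not in TLB -> MISS, insert
vaddr=159: (4,3) in TLB -> HIT
vaddr=168: (5,1) not in TLB -> MISS, insert
vaddr=156: (4,3) in TLB -> HIT

Answer: MISS HIT MISS HIT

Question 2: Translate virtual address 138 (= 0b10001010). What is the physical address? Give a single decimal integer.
Answer: 26

Derivation:
vaddr = 138 = 0b10001010
Split: l1_idx=4, l2_idx=1, offset=2
L1[4] = 1
L2[1][1] = 3
paddr = 3 * 8 + 2 = 26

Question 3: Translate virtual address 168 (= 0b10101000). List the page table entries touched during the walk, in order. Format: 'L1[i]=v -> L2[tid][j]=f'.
vaddr = 168 = 0b10101000
Split: l1_idx=5, l2_idx=1, offset=0

Answer: L1[5]=2 -> L2[2][1]=41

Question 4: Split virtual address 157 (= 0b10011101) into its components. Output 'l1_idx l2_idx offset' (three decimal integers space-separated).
Answer: 4 3 5

Derivation:
vaddr = 157 = 0b10011101
  top 3 bits -> l1_idx = 4
  next 2 bits -> l2_idx = 3
  bottom 3 bits -> offset = 5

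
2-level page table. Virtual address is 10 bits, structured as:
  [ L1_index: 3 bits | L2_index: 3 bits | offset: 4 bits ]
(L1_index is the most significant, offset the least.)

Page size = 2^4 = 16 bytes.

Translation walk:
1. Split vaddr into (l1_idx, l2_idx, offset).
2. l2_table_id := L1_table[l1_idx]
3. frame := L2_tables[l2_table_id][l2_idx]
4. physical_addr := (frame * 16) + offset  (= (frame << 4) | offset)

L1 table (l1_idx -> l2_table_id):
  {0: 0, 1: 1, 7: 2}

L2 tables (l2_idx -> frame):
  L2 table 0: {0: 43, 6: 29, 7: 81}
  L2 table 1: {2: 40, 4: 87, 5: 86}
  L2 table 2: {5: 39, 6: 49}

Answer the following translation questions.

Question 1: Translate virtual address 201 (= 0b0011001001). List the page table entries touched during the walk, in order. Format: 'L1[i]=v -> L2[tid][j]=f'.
vaddr = 201 = 0b0011001001
Split: l1_idx=1, l2_idx=4, offset=9

Answer: L1[1]=1 -> L2[1][4]=87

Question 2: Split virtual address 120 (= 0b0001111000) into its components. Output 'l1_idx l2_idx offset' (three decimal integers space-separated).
Answer: 0 7 8

Derivation:
vaddr = 120 = 0b0001111000
  top 3 bits -> l1_idx = 0
  next 3 bits -> l2_idx = 7
  bottom 4 bits -> offset = 8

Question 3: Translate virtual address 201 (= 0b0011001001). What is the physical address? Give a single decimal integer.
Answer: 1401

Derivation:
vaddr = 201 = 0b0011001001
Split: l1_idx=1, l2_idx=4, offset=9
L1[1] = 1
L2[1][4] = 87
paddr = 87 * 16 + 9 = 1401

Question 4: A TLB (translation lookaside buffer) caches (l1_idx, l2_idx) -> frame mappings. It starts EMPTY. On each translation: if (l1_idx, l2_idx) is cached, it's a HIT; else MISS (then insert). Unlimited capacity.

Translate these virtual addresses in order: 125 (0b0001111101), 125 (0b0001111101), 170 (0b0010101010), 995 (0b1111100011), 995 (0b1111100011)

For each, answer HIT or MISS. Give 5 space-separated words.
Answer: MISS HIT MISS MISS HIT

Derivation:
vaddr=125: (0,7) not in TLB -> MISS, insert
vaddr=125: (0,7) in TLB -> HIT
vaddr=170: (1,2) not in TLB -> MISS, insert
vaddr=995: (7,6) not in TLB -> MISS, insert
vaddr=995: (7,6) in TLB -> HIT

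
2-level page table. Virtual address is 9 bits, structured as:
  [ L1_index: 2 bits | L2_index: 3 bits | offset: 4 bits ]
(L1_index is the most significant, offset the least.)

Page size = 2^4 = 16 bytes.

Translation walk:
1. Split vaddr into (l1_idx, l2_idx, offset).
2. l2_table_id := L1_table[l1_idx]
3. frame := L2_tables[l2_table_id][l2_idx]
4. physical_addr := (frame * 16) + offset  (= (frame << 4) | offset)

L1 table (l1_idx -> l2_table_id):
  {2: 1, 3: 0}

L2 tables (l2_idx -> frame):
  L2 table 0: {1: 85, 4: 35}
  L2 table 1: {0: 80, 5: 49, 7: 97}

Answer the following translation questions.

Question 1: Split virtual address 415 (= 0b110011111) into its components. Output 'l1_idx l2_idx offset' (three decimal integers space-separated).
vaddr = 415 = 0b110011111
  top 2 bits -> l1_idx = 3
  next 3 bits -> l2_idx = 1
  bottom 4 bits -> offset = 15

Answer: 3 1 15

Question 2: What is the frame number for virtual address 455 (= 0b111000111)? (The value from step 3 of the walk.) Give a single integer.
vaddr = 455: l1_idx=3, l2_idx=4
L1[3] = 0; L2[0][4] = 35

Answer: 35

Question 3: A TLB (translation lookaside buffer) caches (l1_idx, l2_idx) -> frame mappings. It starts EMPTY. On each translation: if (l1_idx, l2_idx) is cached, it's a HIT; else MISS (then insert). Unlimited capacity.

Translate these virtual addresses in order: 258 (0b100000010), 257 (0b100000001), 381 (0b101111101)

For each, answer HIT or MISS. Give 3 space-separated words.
Answer: MISS HIT MISS

Derivation:
vaddr=258: (2,0) not in TLB -> MISS, insert
vaddr=257: (2,0) in TLB -> HIT
vaddr=381: (2,7) not in TLB -> MISS, insert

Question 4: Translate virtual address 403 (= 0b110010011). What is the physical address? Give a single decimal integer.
vaddr = 403 = 0b110010011
Split: l1_idx=3, l2_idx=1, offset=3
L1[3] = 0
L2[0][1] = 85
paddr = 85 * 16 + 3 = 1363

Answer: 1363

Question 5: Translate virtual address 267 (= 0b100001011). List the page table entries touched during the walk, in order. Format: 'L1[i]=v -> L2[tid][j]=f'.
vaddr = 267 = 0b100001011
Split: l1_idx=2, l2_idx=0, offset=11

Answer: L1[2]=1 -> L2[1][0]=80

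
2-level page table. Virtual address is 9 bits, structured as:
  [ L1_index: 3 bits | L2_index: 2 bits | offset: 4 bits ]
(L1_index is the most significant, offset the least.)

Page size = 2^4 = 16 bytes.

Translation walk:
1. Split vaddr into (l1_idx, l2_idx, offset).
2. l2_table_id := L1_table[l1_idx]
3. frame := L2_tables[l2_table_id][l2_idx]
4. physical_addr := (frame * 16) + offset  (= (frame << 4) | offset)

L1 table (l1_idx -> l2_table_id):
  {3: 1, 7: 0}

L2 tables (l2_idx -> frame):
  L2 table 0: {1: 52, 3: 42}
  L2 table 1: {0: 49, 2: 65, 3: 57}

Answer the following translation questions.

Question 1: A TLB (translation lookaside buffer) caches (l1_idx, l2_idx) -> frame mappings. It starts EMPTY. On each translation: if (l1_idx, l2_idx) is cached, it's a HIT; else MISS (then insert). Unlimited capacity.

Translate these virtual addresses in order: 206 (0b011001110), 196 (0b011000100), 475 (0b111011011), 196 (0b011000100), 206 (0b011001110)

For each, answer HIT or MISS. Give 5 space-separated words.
Answer: MISS HIT MISS HIT HIT

Derivation:
vaddr=206: (3,0) not in TLB -> MISS, insert
vaddr=196: (3,0) in TLB -> HIT
vaddr=475: (7,1) not in TLB -> MISS, insert
vaddr=196: (3,0) in TLB -> HIT
vaddr=206: (3,0) in TLB -> HIT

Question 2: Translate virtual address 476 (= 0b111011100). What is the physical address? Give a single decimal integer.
vaddr = 476 = 0b111011100
Split: l1_idx=7, l2_idx=1, offset=12
L1[7] = 0
L2[0][1] = 52
paddr = 52 * 16 + 12 = 844

Answer: 844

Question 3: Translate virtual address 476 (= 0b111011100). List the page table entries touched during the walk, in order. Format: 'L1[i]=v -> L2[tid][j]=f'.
Answer: L1[7]=0 -> L2[0][1]=52

Derivation:
vaddr = 476 = 0b111011100
Split: l1_idx=7, l2_idx=1, offset=12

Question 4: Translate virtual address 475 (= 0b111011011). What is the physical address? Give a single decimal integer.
vaddr = 475 = 0b111011011
Split: l1_idx=7, l2_idx=1, offset=11
L1[7] = 0
L2[0][1] = 52
paddr = 52 * 16 + 11 = 843

Answer: 843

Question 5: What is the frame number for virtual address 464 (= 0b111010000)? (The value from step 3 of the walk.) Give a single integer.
Answer: 52

Derivation:
vaddr = 464: l1_idx=7, l2_idx=1
L1[7] = 0; L2[0][1] = 52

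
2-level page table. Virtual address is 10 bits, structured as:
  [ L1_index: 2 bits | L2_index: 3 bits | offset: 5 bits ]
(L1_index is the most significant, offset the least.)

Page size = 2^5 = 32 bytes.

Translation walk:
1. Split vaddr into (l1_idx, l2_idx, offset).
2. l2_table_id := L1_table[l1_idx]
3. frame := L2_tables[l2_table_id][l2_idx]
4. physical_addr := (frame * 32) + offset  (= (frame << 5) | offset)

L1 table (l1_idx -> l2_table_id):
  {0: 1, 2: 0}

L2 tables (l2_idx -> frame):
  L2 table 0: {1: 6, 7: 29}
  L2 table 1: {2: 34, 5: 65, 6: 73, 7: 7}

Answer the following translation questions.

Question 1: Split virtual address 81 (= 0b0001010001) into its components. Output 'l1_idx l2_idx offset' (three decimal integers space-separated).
vaddr = 81 = 0b0001010001
  top 2 bits -> l1_idx = 0
  next 3 bits -> l2_idx = 2
  bottom 5 bits -> offset = 17

Answer: 0 2 17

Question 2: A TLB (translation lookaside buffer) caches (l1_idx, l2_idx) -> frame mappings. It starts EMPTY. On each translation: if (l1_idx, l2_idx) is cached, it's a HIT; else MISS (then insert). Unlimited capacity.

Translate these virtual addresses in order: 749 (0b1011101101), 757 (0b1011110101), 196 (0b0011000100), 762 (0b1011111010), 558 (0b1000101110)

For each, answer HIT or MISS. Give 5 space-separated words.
vaddr=749: (2,7) not in TLB -> MISS, insert
vaddr=757: (2,7) in TLB -> HIT
vaddr=196: (0,6) not in TLB -> MISS, insert
vaddr=762: (2,7) in TLB -> HIT
vaddr=558: (2,1) not in TLB -> MISS, insert

Answer: MISS HIT MISS HIT MISS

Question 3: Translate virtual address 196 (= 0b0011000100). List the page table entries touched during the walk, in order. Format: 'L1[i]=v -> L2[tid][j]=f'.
Answer: L1[0]=1 -> L2[1][6]=73

Derivation:
vaddr = 196 = 0b0011000100
Split: l1_idx=0, l2_idx=6, offset=4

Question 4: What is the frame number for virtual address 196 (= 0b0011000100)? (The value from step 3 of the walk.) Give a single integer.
Answer: 73

Derivation:
vaddr = 196: l1_idx=0, l2_idx=6
L1[0] = 1; L2[1][6] = 73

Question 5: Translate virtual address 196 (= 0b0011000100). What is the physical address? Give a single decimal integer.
vaddr = 196 = 0b0011000100
Split: l1_idx=0, l2_idx=6, offset=4
L1[0] = 1
L2[1][6] = 73
paddr = 73 * 32 + 4 = 2340

Answer: 2340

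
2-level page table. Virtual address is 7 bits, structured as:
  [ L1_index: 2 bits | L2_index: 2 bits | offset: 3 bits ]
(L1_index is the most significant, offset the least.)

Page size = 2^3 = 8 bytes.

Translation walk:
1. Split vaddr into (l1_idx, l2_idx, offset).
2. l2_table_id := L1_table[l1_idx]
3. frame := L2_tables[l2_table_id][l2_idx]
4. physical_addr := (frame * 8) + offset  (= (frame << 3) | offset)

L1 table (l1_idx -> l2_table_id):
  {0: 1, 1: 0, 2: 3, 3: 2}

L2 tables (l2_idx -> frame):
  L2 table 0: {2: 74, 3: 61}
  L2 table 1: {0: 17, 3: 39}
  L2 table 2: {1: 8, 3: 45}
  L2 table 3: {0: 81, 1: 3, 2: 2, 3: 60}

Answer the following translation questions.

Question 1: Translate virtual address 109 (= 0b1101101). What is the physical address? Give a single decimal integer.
vaddr = 109 = 0b1101101
Split: l1_idx=3, l2_idx=1, offset=5
L1[3] = 2
L2[2][1] = 8
paddr = 8 * 8 + 5 = 69

Answer: 69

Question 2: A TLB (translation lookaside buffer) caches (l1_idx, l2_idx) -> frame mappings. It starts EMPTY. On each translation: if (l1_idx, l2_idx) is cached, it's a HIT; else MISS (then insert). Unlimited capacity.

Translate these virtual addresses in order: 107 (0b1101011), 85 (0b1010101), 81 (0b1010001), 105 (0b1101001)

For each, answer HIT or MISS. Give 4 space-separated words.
Answer: MISS MISS HIT HIT

Derivation:
vaddr=107: (3,1) not in TLB -> MISS, insert
vaddr=85: (2,2) not in TLB -> MISS, insert
vaddr=81: (2,2) in TLB -> HIT
vaddr=105: (3,1) in TLB -> HIT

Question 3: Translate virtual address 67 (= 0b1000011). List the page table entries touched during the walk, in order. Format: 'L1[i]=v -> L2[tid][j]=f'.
vaddr = 67 = 0b1000011
Split: l1_idx=2, l2_idx=0, offset=3

Answer: L1[2]=3 -> L2[3][0]=81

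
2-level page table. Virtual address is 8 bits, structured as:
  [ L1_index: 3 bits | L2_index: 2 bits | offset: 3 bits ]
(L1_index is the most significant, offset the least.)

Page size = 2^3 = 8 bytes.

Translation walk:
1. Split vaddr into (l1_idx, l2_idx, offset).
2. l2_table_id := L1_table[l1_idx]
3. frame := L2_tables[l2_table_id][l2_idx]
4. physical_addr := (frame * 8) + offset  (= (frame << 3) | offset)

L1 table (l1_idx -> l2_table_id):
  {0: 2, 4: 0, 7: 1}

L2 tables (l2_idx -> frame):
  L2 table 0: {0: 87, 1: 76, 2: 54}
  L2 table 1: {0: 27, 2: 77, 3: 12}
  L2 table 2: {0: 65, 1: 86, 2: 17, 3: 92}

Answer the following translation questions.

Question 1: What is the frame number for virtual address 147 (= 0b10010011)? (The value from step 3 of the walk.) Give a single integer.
Answer: 54

Derivation:
vaddr = 147: l1_idx=4, l2_idx=2
L1[4] = 0; L2[0][2] = 54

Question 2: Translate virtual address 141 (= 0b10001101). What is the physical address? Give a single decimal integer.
Answer: 613

Derivation:
vaddr = 141 = 0b10001101
Split: l1_idx=4, l2_idx=1, offset=5
L1[4] = 0
L2[0][1] = 76
paddr = 76 * 8 + 5 = 613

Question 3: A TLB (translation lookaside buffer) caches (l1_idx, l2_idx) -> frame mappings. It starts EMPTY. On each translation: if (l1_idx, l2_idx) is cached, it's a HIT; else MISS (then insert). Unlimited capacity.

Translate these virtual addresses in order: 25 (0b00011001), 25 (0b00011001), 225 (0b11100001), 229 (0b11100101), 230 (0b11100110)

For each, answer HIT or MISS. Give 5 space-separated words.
Answer: MISS HIT MISS HIT HIT

Derivation:
vaddr=25: (0,3) not in TLB -> MISS, insert
vaddr=25: (0,3) in TLB -> HIT
vaddr=225: (7,0) not in TLB -> MISS, insert
vaddr=229: (7,0) in TLB -> HIT
vaddr=230: (7,0) in TLB -> HIT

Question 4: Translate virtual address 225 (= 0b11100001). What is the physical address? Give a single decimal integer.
Answer: 217

Derivation:
vaddr = 225 = 0b11100001
Split: l1_idx=7, l2_idx=0, offset=1
L1[7] = 1
L2[1][0] = 27
paddr = 27 * 8 + 1 = 217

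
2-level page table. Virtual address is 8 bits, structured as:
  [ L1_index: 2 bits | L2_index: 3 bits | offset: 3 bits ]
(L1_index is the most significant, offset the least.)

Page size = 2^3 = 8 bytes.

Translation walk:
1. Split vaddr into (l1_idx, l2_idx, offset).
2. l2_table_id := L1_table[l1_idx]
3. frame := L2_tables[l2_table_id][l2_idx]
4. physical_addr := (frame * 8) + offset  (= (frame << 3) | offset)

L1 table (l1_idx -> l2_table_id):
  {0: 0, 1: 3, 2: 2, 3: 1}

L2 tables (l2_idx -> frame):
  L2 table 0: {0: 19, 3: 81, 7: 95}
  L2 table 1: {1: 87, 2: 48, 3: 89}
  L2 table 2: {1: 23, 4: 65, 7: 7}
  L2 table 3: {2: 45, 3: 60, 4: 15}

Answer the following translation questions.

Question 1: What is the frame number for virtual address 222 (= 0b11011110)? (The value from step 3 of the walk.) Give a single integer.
Answer: 89

Derivation:
vaddr = 222: l1_idx=3, l2_idx=3
L1[3] = 1; L2[1][3] = 89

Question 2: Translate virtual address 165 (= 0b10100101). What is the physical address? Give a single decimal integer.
Answer: 525

Derivation:
vaddr = 165 = 0b10100101
Split: l1_idx=2, l2_idx=4, offset=5
L1[2] = 2
L2[2][4] = 65
paddr = 65 * 8 + 5 = 525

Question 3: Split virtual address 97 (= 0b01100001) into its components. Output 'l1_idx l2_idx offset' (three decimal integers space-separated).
Answer: 1 4 1

Derivation:
vaddr = 97 = 0b01100001
  top 2 bits -> l1_idx = 1
  next 3 bits -> l2_idx = 4
  bottom 3 bits -> offset = 1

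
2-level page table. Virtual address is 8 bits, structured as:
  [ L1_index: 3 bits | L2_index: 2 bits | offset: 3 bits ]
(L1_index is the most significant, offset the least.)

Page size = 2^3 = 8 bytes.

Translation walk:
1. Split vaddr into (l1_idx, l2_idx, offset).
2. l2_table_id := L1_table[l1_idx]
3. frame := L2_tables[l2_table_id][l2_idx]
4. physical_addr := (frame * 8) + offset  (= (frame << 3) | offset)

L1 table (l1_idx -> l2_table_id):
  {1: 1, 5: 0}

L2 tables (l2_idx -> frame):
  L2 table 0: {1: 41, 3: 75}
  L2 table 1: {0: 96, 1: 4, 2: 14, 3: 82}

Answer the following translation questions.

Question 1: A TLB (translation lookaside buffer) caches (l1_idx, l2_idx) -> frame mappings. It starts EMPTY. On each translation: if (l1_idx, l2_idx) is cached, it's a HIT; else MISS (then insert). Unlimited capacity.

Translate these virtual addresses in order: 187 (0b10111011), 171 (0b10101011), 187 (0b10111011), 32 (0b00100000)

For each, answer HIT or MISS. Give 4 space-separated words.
Answer: MISS MISS HIT MISS

Derivation:
vaddr=187: (5,3) not in TLB -> MISS, insert
vaddr=171: (5,1) not in TLB -> MISS, insert
vaddr=187: (5,3) in TLB -> HIT
vaddr=32: (1,0) not in TLB -> MISS, insert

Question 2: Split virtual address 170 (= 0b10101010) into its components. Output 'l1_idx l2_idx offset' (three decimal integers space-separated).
vaddr = 170 = 0b10101010
  top 3 bits -> l1_idx = 5
  next 2 bits -> l2_idx = 1
  bottom 3 bits -> offset = 2

Answer: 5 1 2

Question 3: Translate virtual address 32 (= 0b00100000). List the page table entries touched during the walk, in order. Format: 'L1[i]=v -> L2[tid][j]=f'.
vaddr = 32 = 0b00100000
Split: l1_idx=1, l2_idx=0, offset=0

Answer: L1[1]=1 -> L2[1][0]=96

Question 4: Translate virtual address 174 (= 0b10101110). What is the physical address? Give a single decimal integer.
Answer: 334

Derivation:
vaddr = 174 = 0b10101110
Split: l1_idx=5, l2_idx=1, offset=6
L1[5] = 0
L2[0][1] = 41
paddr = 41 * 8 + 6 = 334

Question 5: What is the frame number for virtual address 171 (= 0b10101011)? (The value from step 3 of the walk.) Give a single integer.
Answer: 41

Derivation:
vaddr = 171: l1_idx=5, l2_idx=1
L1[5] = 0; L2[0][1] = 41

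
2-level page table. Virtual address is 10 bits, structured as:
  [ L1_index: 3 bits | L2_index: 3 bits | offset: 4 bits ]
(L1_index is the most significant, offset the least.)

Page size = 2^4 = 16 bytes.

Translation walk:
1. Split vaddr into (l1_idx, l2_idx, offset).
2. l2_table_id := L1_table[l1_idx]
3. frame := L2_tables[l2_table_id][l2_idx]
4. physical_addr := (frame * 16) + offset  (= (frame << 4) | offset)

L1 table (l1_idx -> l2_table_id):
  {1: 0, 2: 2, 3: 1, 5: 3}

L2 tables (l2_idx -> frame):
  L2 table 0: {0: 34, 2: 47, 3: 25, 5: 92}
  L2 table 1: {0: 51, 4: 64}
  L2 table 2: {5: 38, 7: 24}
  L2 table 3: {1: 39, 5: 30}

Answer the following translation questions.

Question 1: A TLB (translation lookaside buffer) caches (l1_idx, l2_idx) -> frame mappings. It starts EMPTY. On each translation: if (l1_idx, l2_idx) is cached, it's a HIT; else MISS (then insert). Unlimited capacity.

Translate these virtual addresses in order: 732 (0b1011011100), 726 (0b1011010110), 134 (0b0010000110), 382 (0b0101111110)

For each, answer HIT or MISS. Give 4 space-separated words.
vaddr=732: (5,5) not in TLB -> MISS, insert
vaddr=726: (5,5) in TLB -> HIT
vaddr=134: (1,0) not in TLB -> MISS, insert
vaddr=382: (2,7) not in TLB -> MISS, insert

Answer: MISS HIT MISS MISS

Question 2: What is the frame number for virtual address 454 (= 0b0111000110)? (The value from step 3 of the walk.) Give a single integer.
Answer: 64

Derivation:
vaddr = 454: l1_idx=3, l2_idx=4
L1[3] = 1; L2[1][4] = 64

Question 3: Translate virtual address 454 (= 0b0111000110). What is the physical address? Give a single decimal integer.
vaddr = 454 = 0b0111000110
Split: l1_idx=3, l2_idx=4, offset=6
L1[3] = 1
L2[1][4] = 64
paddr = 64 * 16 + 6 = 1030

Answer: 1030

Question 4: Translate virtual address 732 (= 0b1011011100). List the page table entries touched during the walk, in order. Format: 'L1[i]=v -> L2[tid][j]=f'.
vaddr = 732 = 0b1011011100
Split: l1_idx=5, l2_idx=5, offset=12

Answer: L1[5]=3 -> L2[3][5]=30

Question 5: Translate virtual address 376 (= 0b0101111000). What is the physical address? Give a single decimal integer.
vaddr = 376 = 0b0101111000
Split: l1_idx=2, l2_idx=7, offset=8
L1[2] = 2
L2[2][7] = 24
paddr = 24 * 16 + 8 = 392

Answer: 392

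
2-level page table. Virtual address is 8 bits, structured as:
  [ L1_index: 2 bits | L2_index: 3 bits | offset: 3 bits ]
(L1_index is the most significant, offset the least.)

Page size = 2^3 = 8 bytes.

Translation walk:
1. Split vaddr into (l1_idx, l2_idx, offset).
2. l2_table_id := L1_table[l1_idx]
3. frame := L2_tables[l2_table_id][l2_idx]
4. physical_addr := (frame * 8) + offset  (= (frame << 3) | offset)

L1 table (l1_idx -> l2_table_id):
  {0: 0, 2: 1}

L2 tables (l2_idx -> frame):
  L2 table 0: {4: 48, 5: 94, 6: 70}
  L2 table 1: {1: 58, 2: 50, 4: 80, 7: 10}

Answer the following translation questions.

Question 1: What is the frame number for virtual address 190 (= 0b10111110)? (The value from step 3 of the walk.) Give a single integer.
vaddr = 190: l1_idx=2, l2_idx=7
L1[2] = 1; L2[1][7] = 10

Answer: 10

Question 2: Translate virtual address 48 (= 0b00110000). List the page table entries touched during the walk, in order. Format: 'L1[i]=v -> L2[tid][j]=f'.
Answer: L1[0]=0 -> L2[0][6]=70

Derivation:
vaddr = 48 = 0b00110000
Split: l1_idx=0, l2_idx=6, offset=0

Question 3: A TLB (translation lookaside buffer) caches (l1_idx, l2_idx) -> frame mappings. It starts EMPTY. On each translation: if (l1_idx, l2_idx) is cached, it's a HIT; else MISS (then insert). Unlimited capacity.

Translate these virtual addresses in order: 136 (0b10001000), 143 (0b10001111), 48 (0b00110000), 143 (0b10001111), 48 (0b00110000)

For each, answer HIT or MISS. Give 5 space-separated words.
vaddr=136: (2,1) not in TLB -> MISS, insert
vaddr=143: (2,1) in TLB -> HIT
vaddr=48: (0,6) not in TLB -> MISS, insert
vaddr=143: (2,1) in TLB -> HIT
vaddr=48: (0,6) in TLB -> HIT

Answer: MISS HIT MISS HIT HIT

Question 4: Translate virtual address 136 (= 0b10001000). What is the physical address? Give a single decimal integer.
vaddr = 136 = 0b10001000
Split: l1_idx=2, l2_idx=1, offset=0
L1[2] = 1
L2[1][1] = 58
paddr = 58 * 8 + 0 = 464

Answer: 464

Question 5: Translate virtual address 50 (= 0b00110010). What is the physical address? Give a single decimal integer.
Answer: 562

Derivation:
vaddr = 50 = 0b00110010
Split: l1_idx=0, l2_idx=6, offset=2
L1[0] = 0
L2[0][6] = 70
paddr = 70 * 8 + 2 = 562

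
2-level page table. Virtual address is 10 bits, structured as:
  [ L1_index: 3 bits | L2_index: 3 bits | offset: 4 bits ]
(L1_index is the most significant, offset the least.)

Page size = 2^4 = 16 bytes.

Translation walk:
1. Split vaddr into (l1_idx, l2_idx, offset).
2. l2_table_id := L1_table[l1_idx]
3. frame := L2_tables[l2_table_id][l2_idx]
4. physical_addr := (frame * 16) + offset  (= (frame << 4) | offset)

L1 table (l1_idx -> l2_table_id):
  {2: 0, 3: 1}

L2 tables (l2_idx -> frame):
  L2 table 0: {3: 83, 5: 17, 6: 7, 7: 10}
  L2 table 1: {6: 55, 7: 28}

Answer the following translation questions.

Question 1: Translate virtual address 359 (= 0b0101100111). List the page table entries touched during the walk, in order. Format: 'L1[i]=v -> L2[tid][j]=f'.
Answer: L1[2]=0 -> L2[0][6]=7

Derivation:
vaddr = 359 = 0b0101100111
Split: l1_idx=2, l2_idx=6, offset=7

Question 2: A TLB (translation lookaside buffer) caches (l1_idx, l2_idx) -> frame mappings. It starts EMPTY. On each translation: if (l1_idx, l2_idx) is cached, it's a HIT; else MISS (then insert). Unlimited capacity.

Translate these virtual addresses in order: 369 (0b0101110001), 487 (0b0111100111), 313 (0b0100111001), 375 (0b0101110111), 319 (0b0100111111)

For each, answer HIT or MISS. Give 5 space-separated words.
vaddr=369: (2,7) not in TLB -> MISS, insert
vaddr=487: (3,6) not in TLB -> MISS, insert
vaddr=313: (2,3) not in TLB -> MISS, insert
vaddr=375: (2,7) in TLB -> HIT
vaddr=319: (2,3) in TLB -> HIT

Answer: MISS MISS MISS HIT HIT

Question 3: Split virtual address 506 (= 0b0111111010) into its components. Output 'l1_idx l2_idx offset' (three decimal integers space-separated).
Answer: 3 7 10

Derivation:
vaddr = 506 = 0b0111111010
  top 3 bits -> l1_idx = 3
  next 3 bits -> l2_idx = 7
  bottom 4 bits -> offset = 10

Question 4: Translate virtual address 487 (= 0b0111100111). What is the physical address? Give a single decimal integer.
vaddr = 487 = 0b0111100111
Split: l1_idx=3, l2_idx=6, offset=7
L1[3] = 1
L2[1][6] = 55
paddr = 55 * 16 + 7 = 887

Answer: 887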